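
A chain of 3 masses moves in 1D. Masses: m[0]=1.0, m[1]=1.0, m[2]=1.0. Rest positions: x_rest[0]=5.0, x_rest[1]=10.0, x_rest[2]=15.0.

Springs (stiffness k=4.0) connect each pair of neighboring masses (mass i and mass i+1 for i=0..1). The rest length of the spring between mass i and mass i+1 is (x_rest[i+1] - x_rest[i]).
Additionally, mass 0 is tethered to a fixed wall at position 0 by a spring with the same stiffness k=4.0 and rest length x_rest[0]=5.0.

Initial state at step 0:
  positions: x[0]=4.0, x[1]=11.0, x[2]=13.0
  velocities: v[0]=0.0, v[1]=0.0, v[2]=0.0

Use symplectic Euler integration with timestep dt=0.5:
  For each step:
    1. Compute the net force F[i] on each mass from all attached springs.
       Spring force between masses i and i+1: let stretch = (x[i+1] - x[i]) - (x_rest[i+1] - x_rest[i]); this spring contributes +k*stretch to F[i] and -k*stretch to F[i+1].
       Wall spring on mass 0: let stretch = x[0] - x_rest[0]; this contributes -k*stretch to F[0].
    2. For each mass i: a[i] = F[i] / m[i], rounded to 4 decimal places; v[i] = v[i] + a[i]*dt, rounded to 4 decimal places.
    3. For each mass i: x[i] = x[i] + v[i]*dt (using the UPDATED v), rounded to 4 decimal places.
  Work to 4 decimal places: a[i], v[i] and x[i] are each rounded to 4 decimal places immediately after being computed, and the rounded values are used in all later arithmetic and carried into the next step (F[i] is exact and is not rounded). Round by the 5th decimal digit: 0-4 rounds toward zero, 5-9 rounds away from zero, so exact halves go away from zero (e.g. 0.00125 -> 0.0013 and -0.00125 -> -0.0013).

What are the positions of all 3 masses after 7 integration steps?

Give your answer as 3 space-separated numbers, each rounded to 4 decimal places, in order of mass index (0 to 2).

Step 0: x=[4.0000 11.0000 13.0000] v=[0.0000 0.0000 0.0000]
Step 1: x=[7.0000 6.0000 16.0000] v=[6.0000 -10.0000 6.0000]
Step 2: x=[2.0000 12.0000 14.0000] v=[-10.0000 12.0000 -4.0000]
Step 3: x=[5.0000 10.0000 15.0000] v=[6.0000 -4.0000 2.0000]
Step 4: x=[8.0000 8.0000 16.0000] v=[6.0000 -4.0000 2.0000]
Step 5: x=[3.0000 14.0000 14.0000] v=[-10.0000 12.0000 -4.0000]
Step 6: x=[6.0000 9.0000 17.0000] v=[6.0000 -10.0000 6.0000]
Step 7: x=[6.0000 9.0000 17.0000] v=[0.0000 0.0000 0.0000]

Answer: 6.0000 9.0000 17.0000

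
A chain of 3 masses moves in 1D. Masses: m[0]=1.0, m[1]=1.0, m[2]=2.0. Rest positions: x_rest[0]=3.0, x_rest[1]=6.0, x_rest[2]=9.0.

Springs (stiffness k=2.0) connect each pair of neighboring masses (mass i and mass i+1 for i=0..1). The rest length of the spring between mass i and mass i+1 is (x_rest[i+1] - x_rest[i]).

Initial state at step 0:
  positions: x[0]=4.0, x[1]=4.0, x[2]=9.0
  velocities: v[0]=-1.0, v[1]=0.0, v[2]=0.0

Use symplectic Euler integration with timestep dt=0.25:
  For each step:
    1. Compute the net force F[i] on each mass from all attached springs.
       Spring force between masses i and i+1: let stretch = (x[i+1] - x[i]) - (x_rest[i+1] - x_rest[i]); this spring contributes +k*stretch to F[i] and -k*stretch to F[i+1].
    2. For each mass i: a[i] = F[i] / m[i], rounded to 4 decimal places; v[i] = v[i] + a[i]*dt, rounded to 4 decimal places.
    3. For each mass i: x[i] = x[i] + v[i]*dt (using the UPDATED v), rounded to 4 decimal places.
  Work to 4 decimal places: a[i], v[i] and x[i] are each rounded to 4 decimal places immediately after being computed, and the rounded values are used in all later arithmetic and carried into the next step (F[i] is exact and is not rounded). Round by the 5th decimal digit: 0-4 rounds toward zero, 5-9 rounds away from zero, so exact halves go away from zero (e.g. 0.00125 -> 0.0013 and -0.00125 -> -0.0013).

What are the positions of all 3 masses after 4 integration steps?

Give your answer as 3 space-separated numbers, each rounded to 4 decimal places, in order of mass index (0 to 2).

Step 0: x=[4.0000 4.0000 9.0000] v=[-1.0000 0.0000 0.0000]
Step 1: x=[3.3750 4.6250 8.8750] v=[-2.5000 2.5000 -0.5000]
Step 2: x=[2.5313 5.6250 8.6719] v=[-3.3750 4.0000 -0.8125]
Step 3: x=[1.6993 6.6192 8.4659] v=[-3.3282 3.9766 -0.8242]
Step 4: x=[1.1072 7.2292 8.3319] v=[-2.3683 2.4400 -0.5359]

Answer: 1.1072 7.2292 8.3319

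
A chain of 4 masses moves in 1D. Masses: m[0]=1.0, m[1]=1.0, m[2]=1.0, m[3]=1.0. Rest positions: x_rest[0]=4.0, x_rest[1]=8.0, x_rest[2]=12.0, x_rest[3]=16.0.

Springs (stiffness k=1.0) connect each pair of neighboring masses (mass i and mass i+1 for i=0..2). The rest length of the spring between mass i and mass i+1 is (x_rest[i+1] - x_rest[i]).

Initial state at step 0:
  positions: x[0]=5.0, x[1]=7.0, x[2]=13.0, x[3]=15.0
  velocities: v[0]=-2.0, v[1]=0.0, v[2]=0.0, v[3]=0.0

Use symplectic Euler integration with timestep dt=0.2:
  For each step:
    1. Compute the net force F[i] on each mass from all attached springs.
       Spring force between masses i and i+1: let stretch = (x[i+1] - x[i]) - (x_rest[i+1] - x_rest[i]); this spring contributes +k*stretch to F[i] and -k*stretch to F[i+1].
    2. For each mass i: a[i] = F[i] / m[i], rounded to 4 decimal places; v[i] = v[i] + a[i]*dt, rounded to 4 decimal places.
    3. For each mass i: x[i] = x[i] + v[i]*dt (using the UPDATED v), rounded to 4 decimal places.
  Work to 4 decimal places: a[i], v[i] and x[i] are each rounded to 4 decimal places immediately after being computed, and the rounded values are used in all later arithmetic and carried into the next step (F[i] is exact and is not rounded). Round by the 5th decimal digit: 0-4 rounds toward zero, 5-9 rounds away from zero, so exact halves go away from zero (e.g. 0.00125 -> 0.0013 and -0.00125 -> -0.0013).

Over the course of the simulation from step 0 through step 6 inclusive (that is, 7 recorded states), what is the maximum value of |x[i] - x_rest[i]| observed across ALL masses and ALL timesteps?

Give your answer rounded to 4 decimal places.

Step 0: x=[5.0000 7.0000 13.0000 15.0000] v=[-2.0000 0.0000 0.0000 0.0000]
Step 1: x=[4.5200 7.1600 12.8400 15.0800] v=[-2.4000 0.8000 -0.8000 0.4000]
Step 2: x=[3.9856 7.4416 12.5424 15.2304] v=[-2.6720 1.4080 -1.4880 0.7520]
Step 3: x=[3.4294 7.7890 12.1483 15.4333] v=[-2.7808 1.7370 -1.9706 1.0144]
Step 4: x=[2.8876 8.1364 11.7112 15.6648] v=[-2.7089 1.7369 -2.1855 1.1574]
Step 5: x=[2.3958 8.4168 11.2893 15.8981] v=[-2.4591 1.4021 -2.1097 1.1667]
Step 6: x=[1.9848 8.5713 10.9368 16.1071] v=[-2.0549 0.7724 -1.7624 1.0449]
Max displacement = 2.0152

Answer: 2.0152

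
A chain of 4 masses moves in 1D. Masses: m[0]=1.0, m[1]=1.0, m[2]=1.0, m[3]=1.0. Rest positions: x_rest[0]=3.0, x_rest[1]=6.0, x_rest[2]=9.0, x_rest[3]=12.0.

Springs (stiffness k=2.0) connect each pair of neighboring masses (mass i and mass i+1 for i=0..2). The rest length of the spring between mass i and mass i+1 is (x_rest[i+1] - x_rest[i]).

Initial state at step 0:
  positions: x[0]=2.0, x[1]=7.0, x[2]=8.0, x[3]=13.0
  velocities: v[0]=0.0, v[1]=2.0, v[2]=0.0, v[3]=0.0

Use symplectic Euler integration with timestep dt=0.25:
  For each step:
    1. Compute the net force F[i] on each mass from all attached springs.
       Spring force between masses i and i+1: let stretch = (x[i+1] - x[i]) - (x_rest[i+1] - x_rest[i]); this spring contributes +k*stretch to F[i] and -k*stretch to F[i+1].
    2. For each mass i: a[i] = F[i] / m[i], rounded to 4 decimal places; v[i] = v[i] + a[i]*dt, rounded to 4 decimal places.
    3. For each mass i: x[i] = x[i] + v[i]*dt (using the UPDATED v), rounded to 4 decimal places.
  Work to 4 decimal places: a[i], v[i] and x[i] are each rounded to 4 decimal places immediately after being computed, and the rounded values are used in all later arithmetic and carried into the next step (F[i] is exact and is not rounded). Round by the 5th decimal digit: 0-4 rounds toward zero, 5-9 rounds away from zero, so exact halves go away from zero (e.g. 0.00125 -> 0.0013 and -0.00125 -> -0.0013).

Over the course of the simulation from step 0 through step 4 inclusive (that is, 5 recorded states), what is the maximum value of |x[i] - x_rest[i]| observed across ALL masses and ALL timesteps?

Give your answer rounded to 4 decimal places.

Step 0: x=[2.0000 7.0000 8.0000 13.0000] v=[0.0000 2.0000 0.0000 0.0000]
Step 1: x=[2.2500 7.0000 8.5000 12.7500] v=[1.0000 0.0000 2.0000 -1.0000]
Step 2: x=[2.7188 6.5938 9.3438 12.3438] v=[1.8750 -1.6250 3.3750 -1.6250]
Step 3: x=[3.2969 6.0469 10.2188 11.9376] v=[2.3125 -2.1875 3.5000 -1.6250]
Step 4: x=[3.8438 5.6778 10.7872 11.6915] v=[2.1875 -1.4766 2.2735 -0.9844]
Max displacement = 1.7872

Answer: 1.7872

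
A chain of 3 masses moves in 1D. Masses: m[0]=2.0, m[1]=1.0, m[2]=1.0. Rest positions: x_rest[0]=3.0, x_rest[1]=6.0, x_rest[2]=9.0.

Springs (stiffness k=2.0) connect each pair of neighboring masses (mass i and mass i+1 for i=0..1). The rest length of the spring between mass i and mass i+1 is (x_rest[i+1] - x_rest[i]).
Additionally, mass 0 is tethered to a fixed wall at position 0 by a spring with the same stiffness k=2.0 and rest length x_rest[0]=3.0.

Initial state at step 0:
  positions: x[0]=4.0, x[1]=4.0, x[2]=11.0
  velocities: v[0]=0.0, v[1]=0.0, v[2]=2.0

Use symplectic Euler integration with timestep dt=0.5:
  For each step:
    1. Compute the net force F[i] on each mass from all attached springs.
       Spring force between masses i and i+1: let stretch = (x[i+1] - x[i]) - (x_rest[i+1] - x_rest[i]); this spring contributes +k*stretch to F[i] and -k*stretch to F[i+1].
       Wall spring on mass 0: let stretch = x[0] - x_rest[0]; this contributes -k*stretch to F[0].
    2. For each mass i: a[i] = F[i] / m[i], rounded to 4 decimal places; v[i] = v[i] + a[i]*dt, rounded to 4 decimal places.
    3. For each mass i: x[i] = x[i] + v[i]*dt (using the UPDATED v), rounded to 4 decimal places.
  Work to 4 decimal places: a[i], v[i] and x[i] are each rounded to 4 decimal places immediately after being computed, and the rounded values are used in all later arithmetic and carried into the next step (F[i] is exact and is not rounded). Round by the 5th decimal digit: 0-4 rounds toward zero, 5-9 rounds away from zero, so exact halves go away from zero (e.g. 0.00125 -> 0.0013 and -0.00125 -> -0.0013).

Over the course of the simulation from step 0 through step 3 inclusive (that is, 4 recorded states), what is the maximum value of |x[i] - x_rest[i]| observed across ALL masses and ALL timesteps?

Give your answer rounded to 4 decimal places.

Step 0: x=[4.0000 4.0000 11.0000] v=[0.0000 0.0000 2.0000]
Step 1: x=[3.0000 7.5000 10.0000] v=[-2.0000 7.0000 -2.0000]
Step 2: x=[2.3750 10.0000 9.2500] v=[-1.2500 5.0000 -1.5000]
Step 3: x=[3.0625 8.3125 10.3750] v=[1.3750 -3.3750 2.2500]
Max displacement = 4.0000

Answer: 4.0000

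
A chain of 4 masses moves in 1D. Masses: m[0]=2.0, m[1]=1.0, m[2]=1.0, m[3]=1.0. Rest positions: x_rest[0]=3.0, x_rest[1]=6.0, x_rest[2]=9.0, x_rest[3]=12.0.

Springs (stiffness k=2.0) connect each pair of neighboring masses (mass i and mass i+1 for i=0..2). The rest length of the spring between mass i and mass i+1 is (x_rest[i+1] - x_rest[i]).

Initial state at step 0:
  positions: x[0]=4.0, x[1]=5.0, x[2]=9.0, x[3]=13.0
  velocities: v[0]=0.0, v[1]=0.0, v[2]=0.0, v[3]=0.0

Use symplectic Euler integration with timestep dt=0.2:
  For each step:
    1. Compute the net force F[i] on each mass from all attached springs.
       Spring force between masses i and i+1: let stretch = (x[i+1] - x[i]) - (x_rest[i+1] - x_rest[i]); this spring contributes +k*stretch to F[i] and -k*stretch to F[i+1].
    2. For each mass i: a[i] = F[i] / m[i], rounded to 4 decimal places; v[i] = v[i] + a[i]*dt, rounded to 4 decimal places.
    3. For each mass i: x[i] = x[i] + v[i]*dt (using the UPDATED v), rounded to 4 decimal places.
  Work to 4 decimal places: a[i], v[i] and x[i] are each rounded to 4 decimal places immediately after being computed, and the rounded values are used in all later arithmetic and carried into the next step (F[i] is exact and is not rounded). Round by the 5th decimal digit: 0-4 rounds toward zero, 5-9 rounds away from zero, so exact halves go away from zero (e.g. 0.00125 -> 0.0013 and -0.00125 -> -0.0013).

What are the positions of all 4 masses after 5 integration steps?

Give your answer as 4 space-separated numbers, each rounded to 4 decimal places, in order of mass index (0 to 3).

Answer: 3.1875 7.2719 9.3186 12.0344

Derivation:
Step 0: x=[4.0000 5.0000 9.0000 13.0000] v=[0.0000 0.0000 0.0000 0.0000]
Step 1: x=[3.9200 5.2400 9.0000 12.9200] v=[-0.4000 1.2000 0.0000 -0.4000]
Step 2: x=[3.7728 5.6752 9.0128 12.7664] v=[-0.7360 2.1760 0.0640 -0.7680]
Step 3: x=[3.5817 6.2252 9.0589 12.5525] v=[-0.9555 2.7501 0.2304 -1.0694]
Step 4: x=[3.3763 6.7904 9.1578 12.2991] v=[-1.0268 2.8262 0.4944 -1.2668]
Step 5: x=[3.1875 7.2719 9.3186 12.0344] v=[-0.9440 2.4075 0.8040 -1.3233]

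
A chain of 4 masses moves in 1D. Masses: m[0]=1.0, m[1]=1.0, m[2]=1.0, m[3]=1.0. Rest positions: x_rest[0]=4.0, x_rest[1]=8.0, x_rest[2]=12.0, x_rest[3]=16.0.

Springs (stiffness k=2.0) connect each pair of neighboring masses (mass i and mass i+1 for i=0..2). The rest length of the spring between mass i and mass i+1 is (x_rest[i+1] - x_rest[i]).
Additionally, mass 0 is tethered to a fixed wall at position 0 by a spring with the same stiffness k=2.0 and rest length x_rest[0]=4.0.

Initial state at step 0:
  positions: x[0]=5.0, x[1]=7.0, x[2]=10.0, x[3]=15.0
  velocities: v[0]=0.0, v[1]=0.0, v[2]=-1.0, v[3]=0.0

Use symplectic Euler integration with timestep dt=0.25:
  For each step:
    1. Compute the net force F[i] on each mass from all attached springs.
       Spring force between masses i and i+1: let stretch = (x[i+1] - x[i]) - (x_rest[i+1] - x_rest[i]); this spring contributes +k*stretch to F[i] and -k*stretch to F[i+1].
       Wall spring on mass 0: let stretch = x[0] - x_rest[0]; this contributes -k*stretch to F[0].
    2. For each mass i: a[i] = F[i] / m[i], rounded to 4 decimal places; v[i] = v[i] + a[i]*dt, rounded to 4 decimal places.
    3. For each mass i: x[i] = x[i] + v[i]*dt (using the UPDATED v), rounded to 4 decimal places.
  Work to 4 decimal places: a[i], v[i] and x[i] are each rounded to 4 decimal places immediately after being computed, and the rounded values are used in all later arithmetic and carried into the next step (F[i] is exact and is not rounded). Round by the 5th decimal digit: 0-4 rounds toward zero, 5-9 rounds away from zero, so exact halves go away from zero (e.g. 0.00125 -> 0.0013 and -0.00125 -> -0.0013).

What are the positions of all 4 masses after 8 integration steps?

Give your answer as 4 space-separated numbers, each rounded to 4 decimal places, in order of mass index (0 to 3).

Step 0: x=[5.0000 7.0000 10.0000 15.0000] v=[0.0000 0.0000 -1.0000 0.0000]
Step 1: x=[4.6250 7.1250 10.0000 14.8750] v=[-1.5000 0.5000 0.0000 -0.5000]
Step 2: x=[3.9844 7.2969 10.2500 14.6406] v=[-2.5625 0.6875 1.0000 -0.9375]
Step 3: x=[3.2598 7.4239 10.6797 14.3574] v=[-2.8985 0.5078 1.7188 -1.1328]
Step 4: x=[2.6482 7.4373 11.1622 14.1145] v=[-2.4464 0.0537 1.9298 -0.9717]
Step 5: x=[2.3042 7.3177 11.5481 14.0025] v=[-1.3760 -0.4784 1.5435 -0.4479]
Step 6: x=[2.2989 7.1002 11.7120 14.0837] v=[-0.0214 -0.8700 0.6555 0.3249]
Step 7: x=[2.6064 6.8590 11.5959 14.3685] v=[1.2298 -0.9648 -0.4646 1.1391]
Step 8: x=[3.1196 6.6783 11.2342 14.8067] v=[2.0529 -0.7227 -1.4468 1.7528]

Answer: 3.1196 6.6783 11.2342 14.8067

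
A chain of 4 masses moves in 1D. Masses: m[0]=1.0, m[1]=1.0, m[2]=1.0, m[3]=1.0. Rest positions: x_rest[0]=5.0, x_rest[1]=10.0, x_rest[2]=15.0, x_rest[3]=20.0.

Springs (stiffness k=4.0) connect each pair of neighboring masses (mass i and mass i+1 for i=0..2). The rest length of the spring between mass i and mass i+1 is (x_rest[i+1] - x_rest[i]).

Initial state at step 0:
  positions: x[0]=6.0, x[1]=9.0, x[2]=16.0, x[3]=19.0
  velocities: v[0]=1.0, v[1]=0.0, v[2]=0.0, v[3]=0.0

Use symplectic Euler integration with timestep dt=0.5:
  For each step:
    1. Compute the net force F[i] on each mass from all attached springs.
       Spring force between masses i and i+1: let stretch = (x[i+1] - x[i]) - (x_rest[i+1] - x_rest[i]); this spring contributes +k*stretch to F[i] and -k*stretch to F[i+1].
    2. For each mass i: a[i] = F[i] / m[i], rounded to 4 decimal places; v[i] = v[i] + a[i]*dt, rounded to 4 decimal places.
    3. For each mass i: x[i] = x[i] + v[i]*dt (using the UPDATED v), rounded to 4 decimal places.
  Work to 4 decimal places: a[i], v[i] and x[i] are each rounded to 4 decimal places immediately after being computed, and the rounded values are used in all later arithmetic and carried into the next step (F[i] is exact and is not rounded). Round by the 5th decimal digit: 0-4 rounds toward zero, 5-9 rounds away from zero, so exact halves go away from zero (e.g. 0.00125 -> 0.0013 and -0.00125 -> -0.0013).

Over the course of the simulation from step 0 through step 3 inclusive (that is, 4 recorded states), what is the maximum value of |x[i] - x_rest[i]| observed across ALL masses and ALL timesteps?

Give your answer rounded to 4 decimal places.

Answer: 3.0000

Derivation:
Step 0: x=[6.0000 9.0000 16.0000 19.0000] v=[1.0000 0.0000 0.0000 0.0000]
Step 1: x=[4.5000 13.0000 12.0000 21.0000] v=[-3.0000 8.0000 -8.0000 4.0000]
Step 2: x=[6.5000 7.5000 18.0000 19.0000] v=[4.0000 -11.0000 12.0000 -4.0000]
Step 3: x=[4.5000 11.5000 14.5000 21.0000] v=[-4.0000 8.0000 -7.0000 4.0000]
Max displacement = 3.0000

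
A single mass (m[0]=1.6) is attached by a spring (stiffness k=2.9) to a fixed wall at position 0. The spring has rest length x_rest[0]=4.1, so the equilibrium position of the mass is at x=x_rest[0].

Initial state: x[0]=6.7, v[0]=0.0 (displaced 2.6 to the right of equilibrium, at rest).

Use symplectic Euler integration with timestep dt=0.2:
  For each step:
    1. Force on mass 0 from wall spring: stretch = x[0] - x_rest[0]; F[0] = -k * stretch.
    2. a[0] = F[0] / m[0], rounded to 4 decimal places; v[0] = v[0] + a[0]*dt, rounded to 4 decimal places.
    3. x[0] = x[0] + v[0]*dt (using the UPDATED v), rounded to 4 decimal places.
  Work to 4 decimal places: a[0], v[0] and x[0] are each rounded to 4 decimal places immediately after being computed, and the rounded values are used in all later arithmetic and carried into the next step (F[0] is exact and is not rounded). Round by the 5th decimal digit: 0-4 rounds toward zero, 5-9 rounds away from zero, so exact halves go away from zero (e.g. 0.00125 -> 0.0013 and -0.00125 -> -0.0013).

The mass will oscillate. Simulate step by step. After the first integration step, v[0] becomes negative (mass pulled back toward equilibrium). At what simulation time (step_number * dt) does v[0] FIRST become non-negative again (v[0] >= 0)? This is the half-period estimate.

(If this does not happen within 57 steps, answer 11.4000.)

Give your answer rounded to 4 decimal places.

Step 0: x=[6.7000] v=[0.0000]
Step 1: x=[6.5115] v=[-0.9425]
Step 2: x=[6.1482] v=[-1.8167]
Step 3: x=[5.6364] v=[-2.5592]
Step 4: x=[5.0132] v=[-3.1161]
Step 5: x=[4.3238] v=[-3.4471]
Step 6: x=[3.6182] v=[-3.5282]
Step 7: x=[2.9475] v=[-3.3535]
Step 8: x=[2.3604] v=[-2.9357]
Step 9: x=[1.8994] v=[-2.3051]
Step 10: x=[1.5979] v=[-1.5074]
Step 11: x=[1.4778] v=[-0.6004]
Step 12: x=[1.5478] v=[0.3501]
First v>=0 after going negative at step 12, time=2.4000

Answer: 2.4000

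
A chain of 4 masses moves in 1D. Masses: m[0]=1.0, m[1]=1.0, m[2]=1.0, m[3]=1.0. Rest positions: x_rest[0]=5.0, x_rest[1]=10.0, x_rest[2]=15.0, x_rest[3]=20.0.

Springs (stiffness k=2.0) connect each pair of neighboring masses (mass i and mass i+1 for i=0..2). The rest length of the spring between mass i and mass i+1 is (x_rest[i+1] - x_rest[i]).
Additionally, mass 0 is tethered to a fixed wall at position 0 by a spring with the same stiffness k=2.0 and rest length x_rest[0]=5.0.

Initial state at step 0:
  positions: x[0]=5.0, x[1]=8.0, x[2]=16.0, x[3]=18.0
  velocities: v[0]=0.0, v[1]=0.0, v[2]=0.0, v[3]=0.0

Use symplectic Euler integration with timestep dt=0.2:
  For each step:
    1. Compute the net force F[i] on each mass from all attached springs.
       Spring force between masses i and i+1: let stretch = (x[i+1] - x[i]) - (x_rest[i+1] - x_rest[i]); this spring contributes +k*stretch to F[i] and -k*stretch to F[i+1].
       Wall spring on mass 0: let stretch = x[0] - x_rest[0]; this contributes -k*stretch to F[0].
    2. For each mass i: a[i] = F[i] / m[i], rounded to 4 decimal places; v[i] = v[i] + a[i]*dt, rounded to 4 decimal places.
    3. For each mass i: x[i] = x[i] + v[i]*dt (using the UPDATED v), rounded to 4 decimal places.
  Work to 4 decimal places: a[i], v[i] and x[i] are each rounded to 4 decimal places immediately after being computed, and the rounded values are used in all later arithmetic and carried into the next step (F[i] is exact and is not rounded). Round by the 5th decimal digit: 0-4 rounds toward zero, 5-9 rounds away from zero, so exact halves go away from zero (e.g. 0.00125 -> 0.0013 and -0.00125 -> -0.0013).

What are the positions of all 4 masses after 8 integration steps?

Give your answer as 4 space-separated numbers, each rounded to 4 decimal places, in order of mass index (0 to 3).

Step 0: x=[5.0000 8.0000 16.0000 18.0000] v=[0.0000 0.0000 0.0000 0.0000]
Step 1: x=[4.8400 8.4000 15.5200 18.2400] v=[-0.8000 2.0000 -2.4000 1.2000]
Step 2: x=[4.5776 9.0848 14.6880 18.6624] v=[-1.3120 3.4240 -4.1600 2.1120]
Step 3: x=[4.3096 9.8573 13.7257 19.1668] v=[-1.3402 3.8624 -4.8115 2.5222]
Step 4: x=[4.1406 10.4954 12.8892 19.6360] v=[-0.8450 3.1907 -4.1824 2.3458]
Step 5: x=[4.1487 10.8167 12.4010 19.9654] v=[0.0407 1.6063 -2.4412 1.6471]
Step 6: x=[4.3584 10.7313 12.3912 20.0897] v=[1.0484 -0.4272 -0.0492 0.6213]
Step 7: x=[4.7292 10.2688 12.8644 19.9981] v=[1.8542 -2.3124 2.3662 -0.4581]
Step 8: x=[5.1649 9.5708 13.7007 19.7358] v=[2.1784 -3.4900 4.1814 -1.3116]

Answer: 5.1649 9.5708 13.7007 19.7358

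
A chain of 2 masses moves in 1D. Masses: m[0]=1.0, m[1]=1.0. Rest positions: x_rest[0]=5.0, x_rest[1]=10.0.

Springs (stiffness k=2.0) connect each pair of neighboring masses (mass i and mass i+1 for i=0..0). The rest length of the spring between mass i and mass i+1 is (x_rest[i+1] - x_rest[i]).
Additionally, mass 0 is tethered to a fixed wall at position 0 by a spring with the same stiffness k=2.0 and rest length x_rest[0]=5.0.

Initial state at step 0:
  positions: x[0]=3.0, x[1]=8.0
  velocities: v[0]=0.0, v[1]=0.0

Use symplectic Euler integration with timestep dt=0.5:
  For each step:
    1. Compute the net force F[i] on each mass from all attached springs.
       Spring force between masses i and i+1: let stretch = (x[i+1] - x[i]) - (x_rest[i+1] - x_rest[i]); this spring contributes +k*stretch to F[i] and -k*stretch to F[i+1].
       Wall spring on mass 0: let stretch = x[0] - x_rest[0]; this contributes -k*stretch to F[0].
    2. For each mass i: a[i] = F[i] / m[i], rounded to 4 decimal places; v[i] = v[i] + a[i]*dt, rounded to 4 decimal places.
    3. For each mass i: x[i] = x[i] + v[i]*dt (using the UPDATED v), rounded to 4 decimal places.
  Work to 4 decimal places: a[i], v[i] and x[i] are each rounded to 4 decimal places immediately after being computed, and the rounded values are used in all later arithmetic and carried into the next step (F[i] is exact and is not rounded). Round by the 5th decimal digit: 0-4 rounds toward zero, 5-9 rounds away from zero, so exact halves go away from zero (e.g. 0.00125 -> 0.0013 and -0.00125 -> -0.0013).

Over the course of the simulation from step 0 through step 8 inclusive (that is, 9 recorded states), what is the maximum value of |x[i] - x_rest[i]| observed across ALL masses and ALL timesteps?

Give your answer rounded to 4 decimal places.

Step 0: x=[3.0000 8.0000] v=[0.0000 0.0000]
Step 1: x=[4.0000 8.0000] v=[2.0000 0.0000]
Step 2: x=[5.0000 8.5000] v=[2.0000 1.0000]
Step 3: x=[5.2500 9.7500] v=[0.5000 2.5000]
Step 4: x=[5.1250 11.2500] v=[-0.2500 3.0000]
Step 5: x=[5.5000 12.1875] v=[0.7500 1.8750]
Step 6: x=[6.4688 12.2813] v=[1.9375 0.1875]
Step 7: x=[7.1094 11.9688] v=[1.2812 -0.6250]
Step 8: x=[6.6250 11.7266] v=[-0.9688 -0.4844]
Max displacement = 2.2813

Answer: 2.2813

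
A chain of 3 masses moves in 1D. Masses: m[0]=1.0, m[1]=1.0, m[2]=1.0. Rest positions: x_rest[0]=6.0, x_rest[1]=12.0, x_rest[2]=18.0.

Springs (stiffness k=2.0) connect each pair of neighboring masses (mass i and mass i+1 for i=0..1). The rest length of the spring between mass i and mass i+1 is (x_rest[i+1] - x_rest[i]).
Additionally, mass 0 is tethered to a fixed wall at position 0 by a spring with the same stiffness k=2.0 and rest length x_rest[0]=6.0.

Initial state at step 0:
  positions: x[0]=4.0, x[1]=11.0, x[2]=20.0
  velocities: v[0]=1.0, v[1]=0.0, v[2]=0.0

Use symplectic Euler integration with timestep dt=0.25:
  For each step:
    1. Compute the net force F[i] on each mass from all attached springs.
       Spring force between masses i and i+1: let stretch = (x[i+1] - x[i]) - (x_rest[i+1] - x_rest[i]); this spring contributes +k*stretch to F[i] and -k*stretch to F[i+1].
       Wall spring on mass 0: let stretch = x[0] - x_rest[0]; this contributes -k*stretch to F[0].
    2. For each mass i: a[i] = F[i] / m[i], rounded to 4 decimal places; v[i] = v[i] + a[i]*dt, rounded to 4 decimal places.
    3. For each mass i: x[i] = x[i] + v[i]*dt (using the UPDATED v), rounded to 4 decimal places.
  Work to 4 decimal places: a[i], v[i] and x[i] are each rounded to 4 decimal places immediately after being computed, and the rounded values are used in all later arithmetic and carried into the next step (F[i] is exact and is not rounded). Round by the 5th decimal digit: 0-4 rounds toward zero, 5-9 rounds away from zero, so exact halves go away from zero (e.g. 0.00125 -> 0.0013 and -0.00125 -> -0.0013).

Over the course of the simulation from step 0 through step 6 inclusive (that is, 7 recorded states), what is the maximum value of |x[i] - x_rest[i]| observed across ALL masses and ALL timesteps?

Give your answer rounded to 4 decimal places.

Step 0: x=[4.0000 11.0000 20.0000] v=[1.0000 0.0000 0.0000]
Step 1: x=[4.6250 11.2500 19.6250] v=[2.5000 1.0000 -1.5000]
Step 2: x=[5.5000 11.7188 18.9531] v=[3.5000 1.8750 -2.6875]
Step 3: x=[6.4649 12.3145 18.1269] v=[3.8594 2.3828 -3.3047]
Step 4: x=[7.3529 12.9056 17.3242] v=[3.5518 2.3642 -3.2109]
Step 5: x=[8.0158 13.3549 16.7192] v=[2.6517 1.7972 -2.4202]
Step 6: x=[8.3442 13.5574 16.4436] v=[1.3134 0.8098 -1.1024]
Max displacement = 2.3442

Answer: 2.3442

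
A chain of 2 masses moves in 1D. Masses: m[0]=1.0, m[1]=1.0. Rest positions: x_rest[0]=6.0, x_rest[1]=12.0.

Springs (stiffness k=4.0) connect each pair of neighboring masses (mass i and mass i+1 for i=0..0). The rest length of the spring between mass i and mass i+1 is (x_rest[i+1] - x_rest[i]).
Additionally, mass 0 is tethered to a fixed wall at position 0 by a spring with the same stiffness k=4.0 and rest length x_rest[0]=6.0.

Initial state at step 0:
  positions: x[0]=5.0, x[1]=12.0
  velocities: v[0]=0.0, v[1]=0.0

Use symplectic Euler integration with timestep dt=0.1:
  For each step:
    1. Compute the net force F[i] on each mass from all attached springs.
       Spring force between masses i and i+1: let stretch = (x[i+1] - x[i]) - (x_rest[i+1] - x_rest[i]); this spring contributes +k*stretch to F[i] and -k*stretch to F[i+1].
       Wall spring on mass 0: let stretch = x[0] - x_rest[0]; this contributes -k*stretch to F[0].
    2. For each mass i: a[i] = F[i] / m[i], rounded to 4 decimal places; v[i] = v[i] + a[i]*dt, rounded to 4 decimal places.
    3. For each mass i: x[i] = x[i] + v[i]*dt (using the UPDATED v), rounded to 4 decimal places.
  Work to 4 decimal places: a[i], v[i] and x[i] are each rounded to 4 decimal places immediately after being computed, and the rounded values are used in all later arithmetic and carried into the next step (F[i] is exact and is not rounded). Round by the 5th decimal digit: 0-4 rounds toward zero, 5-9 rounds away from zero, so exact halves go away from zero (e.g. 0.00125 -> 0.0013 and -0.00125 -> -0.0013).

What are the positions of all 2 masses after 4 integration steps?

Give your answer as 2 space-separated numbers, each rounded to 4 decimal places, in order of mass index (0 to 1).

Answer: 5.6857 11.6685

Derivation:
Step 0: x=[5.0000 12.0000] v=[0.0000 0.0000]
Step 1: x=[5.0800 11.9600] v=[0.8000 -0.4000]
Step 2: x=[5.2320 11.8848] v=[1.5200 -0.7520]
Step 3: x=[5.4408 11.7835] v=[2.0883 -1.0131]
Step 4: x=[5.6857 11.6685] v=[2.4491 -1.1502]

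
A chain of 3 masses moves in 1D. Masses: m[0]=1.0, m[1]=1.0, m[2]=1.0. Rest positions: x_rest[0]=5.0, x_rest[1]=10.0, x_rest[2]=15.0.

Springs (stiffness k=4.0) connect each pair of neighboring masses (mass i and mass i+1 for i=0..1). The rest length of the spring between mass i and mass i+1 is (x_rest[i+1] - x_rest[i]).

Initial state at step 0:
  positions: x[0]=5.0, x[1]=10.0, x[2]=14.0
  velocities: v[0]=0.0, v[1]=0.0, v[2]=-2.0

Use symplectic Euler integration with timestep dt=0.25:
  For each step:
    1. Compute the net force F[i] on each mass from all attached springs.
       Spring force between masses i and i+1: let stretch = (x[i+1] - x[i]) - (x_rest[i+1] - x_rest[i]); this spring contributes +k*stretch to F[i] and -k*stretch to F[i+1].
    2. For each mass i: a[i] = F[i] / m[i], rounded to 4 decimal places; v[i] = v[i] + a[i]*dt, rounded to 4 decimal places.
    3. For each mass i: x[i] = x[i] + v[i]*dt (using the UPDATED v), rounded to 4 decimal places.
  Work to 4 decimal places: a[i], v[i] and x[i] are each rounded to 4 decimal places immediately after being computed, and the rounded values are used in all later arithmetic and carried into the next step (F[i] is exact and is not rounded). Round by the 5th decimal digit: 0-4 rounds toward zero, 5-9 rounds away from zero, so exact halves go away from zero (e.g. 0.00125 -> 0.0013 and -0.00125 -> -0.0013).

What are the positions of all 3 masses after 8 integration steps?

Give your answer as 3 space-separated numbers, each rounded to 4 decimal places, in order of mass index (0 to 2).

Answer: 2.5928 8.5864 13.8209

Derivation:
Step 0: x=[5.0000 10.0000 14.0000] v=[0.0000 0.0000 -2.0000]
Step 1: x=[5.0000 9.7500 13.7500] v=[0.0000 -1.0000 -1.0000]
Step 2: x=[4.9375 9.3125 13.7500] v=[-0.2500 -1.7500 0.0000]
Step 3: x=[4.7188 8.8906 13.8906] v=[-0.8750 -1.6875 0.5625]
Step 4: x=[4.2930 8.6758 14.0312] v=[-1.7032 -0.8593 0.5625]
Step 5: x=[3.7129 8.7041 14.0830] v=[-2.3204 0.1133 0.2071]
Step 6: x=[3.1306 8.8294 14.0401] v=[-2.3292 0.5010 -0.1718]
Step 7: x=[2.7230 8.8326 13.9445] v=[-1.6304 0.0129 -0.3825]
Step 8: x=[2.5928 8.5864 13.8209] v=[-0.5208 -0.9848 -0.4944]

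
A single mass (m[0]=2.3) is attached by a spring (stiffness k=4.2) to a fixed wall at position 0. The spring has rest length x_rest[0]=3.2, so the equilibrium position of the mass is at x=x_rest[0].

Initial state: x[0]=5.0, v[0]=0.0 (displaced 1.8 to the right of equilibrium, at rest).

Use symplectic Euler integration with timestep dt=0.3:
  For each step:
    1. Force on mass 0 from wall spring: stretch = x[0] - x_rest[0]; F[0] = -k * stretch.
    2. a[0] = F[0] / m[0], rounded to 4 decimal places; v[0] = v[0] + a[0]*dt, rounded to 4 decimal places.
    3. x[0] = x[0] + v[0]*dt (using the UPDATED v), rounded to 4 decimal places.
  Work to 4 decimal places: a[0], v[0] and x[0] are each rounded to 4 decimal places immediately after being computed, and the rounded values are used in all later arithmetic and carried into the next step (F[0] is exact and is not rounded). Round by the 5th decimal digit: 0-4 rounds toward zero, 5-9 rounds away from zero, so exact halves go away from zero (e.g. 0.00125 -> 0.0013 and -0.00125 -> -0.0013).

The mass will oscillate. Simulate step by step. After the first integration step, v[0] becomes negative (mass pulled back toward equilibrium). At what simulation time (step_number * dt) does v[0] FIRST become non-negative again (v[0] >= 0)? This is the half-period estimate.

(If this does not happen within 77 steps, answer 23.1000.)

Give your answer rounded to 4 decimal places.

Step 0: x=[5.0000] v=[0.0000]
Step 1: x=[4.7042] v=[-0.9861]
Step 2: x=[4.1612] v=[-1.8101]
Step 3: x=[3.4602] v=[-2.3367]
Step 4: x=[2.7164] v=[-2.4792]
Step 5: x=[2.0521] v=[-2.2143]
Step 6: x=[1.5765] v=[-1.5854]
Step 7: x=[1.3677] v=[-0.6960]
Step 8: x=[1.4600] v=[0.3078]
First v>=0 after going negative at step 8, time=2.4000

Answer: 2.4000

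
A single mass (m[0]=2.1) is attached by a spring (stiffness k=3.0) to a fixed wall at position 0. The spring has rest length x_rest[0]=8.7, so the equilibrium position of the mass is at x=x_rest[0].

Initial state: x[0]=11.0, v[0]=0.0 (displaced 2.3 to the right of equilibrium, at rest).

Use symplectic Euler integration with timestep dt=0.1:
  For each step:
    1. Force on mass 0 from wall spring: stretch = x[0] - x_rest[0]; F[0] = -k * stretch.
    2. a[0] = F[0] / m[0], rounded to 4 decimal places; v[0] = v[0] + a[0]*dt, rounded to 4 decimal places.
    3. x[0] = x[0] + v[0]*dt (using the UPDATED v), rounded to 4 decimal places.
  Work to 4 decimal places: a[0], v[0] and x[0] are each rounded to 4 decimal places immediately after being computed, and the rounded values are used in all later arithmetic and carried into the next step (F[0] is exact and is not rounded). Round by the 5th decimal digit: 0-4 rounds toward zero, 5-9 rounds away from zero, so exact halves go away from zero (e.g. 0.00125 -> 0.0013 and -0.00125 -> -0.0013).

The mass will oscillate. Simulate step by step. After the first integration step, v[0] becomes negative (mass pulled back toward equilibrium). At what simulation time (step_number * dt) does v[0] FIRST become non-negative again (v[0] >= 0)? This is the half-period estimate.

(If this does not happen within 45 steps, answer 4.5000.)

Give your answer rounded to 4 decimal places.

Step 0: x=[11.0000] v=[0.0000]
Step 1: x=[10.9671] v=[-0.3286]
Step 2: x=[10.9019] v=[-0.6525]
Step 3: x=[10.8052] v=[-0.9671]
Step 4: x=[10.6784] v=[-1.2678]
Step 5: x=[10.5234] v=[-1.5504]
Step 6: x=[10.3423] v=[-1.8109]
Step 7: x=[10.1378] v=[-2.0455]
Step 8: x=[9.9127] v=[-2.2509]
Step 9: x=[9.6703] v=[-2.4241]
Step 10: x=[9.4140] v=[-2.5627]
Step 11: x=[9.1475] v=[-2.6647]
Step 12: x=[8.8746] v=[-2.7286]
Step 13: x=[8.5993] v=[-2.7535]
Step 14: x=[8.3254] v=[-2.7391]
Step 15: x=[8.0568] v=[-2.6856]
Step 16: x=[7.7974] v=[-2.5937]
Step 17: x=[7.5509] v=[-2.4648]
Step 18: x=[7.3208] v=[-2.3006]
Step 19: x=[7.1104] v=[-2.1036]
Step 20: x=[6.9228] v=[-1.8765]
Step 21: x=[6.7605] v=[-1.6226]
Step 22: x=[6.6260] v=[-1.3455]
Step 23: x=[6.5211] v=[-1.0492]
Step 24: x=[6.4473] v=[-0.7379]
Step 25: x=[6.4057] v=[-0.4161]
Step 26: x=[6.3969] v=[-0.0883]
Step 27: x=[6.4210] v=[0.2407]
First v>=0 after going negative at step 27, time=2.7000

Answer: 2.7000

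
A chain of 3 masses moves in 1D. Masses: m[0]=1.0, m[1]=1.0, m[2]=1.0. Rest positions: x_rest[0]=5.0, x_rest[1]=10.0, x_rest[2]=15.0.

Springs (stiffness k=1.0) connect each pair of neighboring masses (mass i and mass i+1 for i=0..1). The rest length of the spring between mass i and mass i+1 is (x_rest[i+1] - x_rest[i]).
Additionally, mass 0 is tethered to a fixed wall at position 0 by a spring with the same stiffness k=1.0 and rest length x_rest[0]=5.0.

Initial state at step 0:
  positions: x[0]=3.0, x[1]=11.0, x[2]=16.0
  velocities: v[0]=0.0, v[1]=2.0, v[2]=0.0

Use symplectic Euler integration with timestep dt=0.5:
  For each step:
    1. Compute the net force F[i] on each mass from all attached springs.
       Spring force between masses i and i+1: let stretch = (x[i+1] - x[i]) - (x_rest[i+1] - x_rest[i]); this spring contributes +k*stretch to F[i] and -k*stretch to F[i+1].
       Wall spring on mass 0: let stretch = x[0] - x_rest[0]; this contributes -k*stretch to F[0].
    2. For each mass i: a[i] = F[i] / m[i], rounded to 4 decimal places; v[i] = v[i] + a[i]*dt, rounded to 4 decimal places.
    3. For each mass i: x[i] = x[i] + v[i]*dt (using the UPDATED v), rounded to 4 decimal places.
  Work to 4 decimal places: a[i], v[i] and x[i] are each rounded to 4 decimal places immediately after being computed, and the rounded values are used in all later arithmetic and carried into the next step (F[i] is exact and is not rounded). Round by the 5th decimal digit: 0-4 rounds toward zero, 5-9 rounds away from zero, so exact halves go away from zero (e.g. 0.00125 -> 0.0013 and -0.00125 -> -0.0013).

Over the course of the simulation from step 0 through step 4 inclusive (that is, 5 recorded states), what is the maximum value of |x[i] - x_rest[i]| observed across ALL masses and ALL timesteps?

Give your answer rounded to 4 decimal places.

Step 0: x=[3.0000 11.0000 16.0000] v=[0.0000 2.0000 0.0000]
Step 1: x=[4.2500 11.2500 16.0000] v=[2.5000 0.5000 0.0000]
Step 2: x=[6.1875 10.9375 16.0625] v=[3.8750 -0.6250 0.1250]
Step 3: x=[7.7657 10.7188 16.0938] v=[3.1563 -0.4375 0.0625]
Step 4: x=[8.1407 11.1056 16.0313] v=[0.7500 0.7735 -0.1250]
Max displacement = 3.1407

Answer: 3.1407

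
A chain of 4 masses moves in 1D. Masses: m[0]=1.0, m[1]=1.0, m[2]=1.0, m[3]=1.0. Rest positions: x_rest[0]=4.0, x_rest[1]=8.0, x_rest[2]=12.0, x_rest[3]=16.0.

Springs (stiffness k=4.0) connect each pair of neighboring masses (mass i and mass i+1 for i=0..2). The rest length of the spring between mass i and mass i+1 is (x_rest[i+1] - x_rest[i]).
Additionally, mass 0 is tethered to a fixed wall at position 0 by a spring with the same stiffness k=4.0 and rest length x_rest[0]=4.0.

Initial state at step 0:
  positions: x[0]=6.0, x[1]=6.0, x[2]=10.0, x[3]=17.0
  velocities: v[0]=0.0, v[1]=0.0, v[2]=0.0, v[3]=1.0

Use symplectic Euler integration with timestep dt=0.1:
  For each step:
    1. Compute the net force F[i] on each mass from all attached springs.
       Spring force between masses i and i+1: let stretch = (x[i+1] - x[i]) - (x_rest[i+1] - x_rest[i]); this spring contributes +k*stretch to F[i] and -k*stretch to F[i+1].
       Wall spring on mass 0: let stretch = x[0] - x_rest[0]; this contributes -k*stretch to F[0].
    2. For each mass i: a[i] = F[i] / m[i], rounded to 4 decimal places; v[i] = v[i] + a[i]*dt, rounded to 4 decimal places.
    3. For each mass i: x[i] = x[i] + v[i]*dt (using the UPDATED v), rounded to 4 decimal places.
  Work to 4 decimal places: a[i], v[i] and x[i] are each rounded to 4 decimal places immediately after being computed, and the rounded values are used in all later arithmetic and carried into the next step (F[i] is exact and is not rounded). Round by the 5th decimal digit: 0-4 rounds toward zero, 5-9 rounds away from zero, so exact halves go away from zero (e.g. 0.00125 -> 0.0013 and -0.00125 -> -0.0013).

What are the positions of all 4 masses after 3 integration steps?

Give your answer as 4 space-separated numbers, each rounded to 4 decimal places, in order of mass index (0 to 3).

Answer: 4.6853 6.8743 10.6958 16.6116

Derivation:
Step 0: x=[6.0000 6.0000 10.0000 17.0000] v=[0.0000 0.0000 0.0000 1.0000]
Step 1: x=[5.7600 6.1600 10.1200 16.9800] v=[-2.4000 1.6000 1.2000 -0.2000]
Step 2: x=[5.3056 6.4624 10.3560 16.8456] v=[-4.5440 3.0240 2.3600 -1.3440]
Step 3: x=[4.6853 6.8743 10.6958 16.6116] v=[-6.2035 4.1187 3.3984 -2.3398]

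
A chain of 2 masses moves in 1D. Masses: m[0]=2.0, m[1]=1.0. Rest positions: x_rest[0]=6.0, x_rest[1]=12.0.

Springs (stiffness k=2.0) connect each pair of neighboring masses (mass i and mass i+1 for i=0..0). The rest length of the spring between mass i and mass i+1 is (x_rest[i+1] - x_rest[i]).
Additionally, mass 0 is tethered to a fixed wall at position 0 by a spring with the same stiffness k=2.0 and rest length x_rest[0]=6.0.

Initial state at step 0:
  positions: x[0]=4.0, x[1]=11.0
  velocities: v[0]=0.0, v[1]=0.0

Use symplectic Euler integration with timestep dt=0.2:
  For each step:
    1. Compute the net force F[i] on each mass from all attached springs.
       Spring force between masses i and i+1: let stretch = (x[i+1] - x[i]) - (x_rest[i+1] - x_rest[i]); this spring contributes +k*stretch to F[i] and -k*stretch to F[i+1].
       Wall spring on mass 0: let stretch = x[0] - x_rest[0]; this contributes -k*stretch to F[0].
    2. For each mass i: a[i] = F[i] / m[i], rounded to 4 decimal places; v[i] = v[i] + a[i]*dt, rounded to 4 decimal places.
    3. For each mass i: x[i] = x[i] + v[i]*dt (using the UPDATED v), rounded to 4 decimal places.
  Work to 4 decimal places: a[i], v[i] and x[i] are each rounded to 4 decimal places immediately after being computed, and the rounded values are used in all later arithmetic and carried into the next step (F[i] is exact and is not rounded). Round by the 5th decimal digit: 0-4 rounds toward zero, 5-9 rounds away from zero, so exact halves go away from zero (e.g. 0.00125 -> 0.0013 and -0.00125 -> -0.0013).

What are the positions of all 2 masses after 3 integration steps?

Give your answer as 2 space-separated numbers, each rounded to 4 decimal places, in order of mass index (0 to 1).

Answer: 4.6577 10.5977

Derivation:
Step 0: x=[4.0000 11.0000] v=[0.0000 0.0000]
Step 1: x=[4.1200 10.9200] v=[0.6000 -0.4000]
Step 2: x=[4.3472 10.7760] v=[1.1360 -0.7200]
Step 3: x=[4.6577 10.5977] v=[1.5523 -0.8915]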